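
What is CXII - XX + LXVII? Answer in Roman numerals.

CXII = 112, XX = 20, LXVII = 67
112 - 20 = 92
92 + 67 = 159

CLIX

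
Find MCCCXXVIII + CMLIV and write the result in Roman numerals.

MCCCXXVIII = 1328
CMLIV = 954
1328 + 954 = 2282

MMCCLXXXII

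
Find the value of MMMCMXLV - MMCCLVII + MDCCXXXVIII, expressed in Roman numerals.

MMMCMXLV = 3945, MMCCLVII = 2257, MDCCXXXVIII = 1738
3945 - 2257 = 1688
1688 + 1738 = 3426

MMMCDXXVI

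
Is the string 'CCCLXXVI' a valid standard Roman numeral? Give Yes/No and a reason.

'CCCLXXVI': Check the rules: uses only the symbols I, V, X, L, C, D, M; no symbol is repeated more than three times in a row; V, L and D each appear at most once; no smaller symbol precedes a larger one (values never increase from left to right). Value: C (100) + C (100) + C (100) + L (50) + X (10) + X (10) + V (5) + I (1) = 376. So it is a valid standard Roman numeral.

Yes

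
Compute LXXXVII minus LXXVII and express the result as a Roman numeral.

LXXXVII = 87
LXXVII = 77
87 - 77 = 10

X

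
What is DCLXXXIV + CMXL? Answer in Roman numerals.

DCLXXXIV = 684
CMXL = 940
684 + 940 = 1624

MDCXXIV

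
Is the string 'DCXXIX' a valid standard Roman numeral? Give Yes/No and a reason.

'DCXXIX': Check the rules: uses only the symbols I, V, X, L, C, D, M; no symbol is repeated more than three times in a row; V, L and D each appear at most once; the only place a smaller symbol precedes a larger one is the allowed subtractive pair IX, the symbol right after such a pair (if any) is smaller than the pair's first symbol, and otherwise the values never increase from left to right. Value: D (500) + C (100) + X (10) + X (10) + IX (9) = 629. So it is a valid standard Roman numeral.

Yes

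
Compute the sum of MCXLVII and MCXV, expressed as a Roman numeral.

MCXLVII = 1147
MCXV = 1115
1147 + 1115 = 2262

MMCCLXII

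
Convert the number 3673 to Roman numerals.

Convert 3673 to Roman numerals:
  3673 contains 3×1000 (MMM)
  673 contains 1×500 (D)
  173 contains 1×100 (C)
  73 contains 1×50 (L)
  23 contains 2×10 (XX)
  3 contains 3×1 (III)

MMMDCLXXIII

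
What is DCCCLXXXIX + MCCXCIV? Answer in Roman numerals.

DCCCLXXXIX = 889
MCCXCIV = 1294
889 + 1294 = 2183

MMCLXXXIII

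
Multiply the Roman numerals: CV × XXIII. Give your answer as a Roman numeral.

CV = 105
XXIII = 23
105 × 23 = 2415

MMCDXV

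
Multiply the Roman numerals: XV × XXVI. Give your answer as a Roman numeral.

XV = 15
XXVI = 26
15 × 26 = 390

CCCXC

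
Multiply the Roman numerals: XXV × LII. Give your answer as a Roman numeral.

XXV = 25
LII = 52
25 × 52 = 1300

MCCC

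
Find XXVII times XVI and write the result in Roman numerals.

XXVII = 27
XVI = 16
27 × 16 = 432

CDXXXII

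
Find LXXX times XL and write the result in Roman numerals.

LXXX = 80
XL = 40
80 × 40 = 3200

MMMCC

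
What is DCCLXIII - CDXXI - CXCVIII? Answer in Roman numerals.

DCCLXIII = 763, CDXXI = 421, CXCVIII = 198
763 - 421 = 342
342 - 198 = 144

CXLIV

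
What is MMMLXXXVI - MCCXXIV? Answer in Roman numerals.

MMMLXXXVI = 3086
MCCXXIV = 1224
3086 - 1224 = 1862

MDCCCLXII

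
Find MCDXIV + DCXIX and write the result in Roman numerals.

MCDXIV = 1414
DCXIX = 619
1414 + 619 = 2033

MMXXXIII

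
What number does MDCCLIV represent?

MDCCLIV: M=1000, D=500, C=100, C=100, L=50, IV=4
1000 + 500 + 100 + 100 + 50 + 4 = 1754

1754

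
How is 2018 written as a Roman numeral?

Convert 2018 to Roman numerals:
  2018 contains 2×1000 (MM)
  18 contains 1×10 (X)
  8 contains 1×5 (V)
  3 contains 3×1 (III)

MMXVIII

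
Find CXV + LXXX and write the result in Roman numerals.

CXV = 115
LXXX = 80
115 + 80 = 195

CXCV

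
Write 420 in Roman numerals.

Convert 420 to Roman numerals:
  420 contains 1×400 (CD)
  20 contains 2×10 (XX)

CDXX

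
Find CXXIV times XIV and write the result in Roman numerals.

CXXIV = 124
XIV = 14
124 × 14 = 1736

MDCCXXXVI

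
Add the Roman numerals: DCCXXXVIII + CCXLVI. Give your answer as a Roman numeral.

DCCXXXVIII = 738
CCXLVI = 246
738 + 246 = 984

CMLXXXIV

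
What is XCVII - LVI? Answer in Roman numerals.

XCVII = 97
LVI = 56
97 - 56 = 41

XLI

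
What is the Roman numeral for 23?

Convert 23 to Roman numerals:
  23 contains 2×10 (XX)
  3 contains 3×1 (III)

XXIII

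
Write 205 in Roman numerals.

Convert 205 to Roman numerals:
  205 contains 2×100 (CC)
  5 contains 1×5 (V)

CCV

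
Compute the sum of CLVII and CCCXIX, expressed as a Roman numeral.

CLVII = 157
CCCXIX = 319
157 + 319 = 476

CDLXXVI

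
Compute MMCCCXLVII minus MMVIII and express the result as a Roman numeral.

MMCCCXLVII = 2347
MMVIII = 2008
2347 - 2008 = 339

CCCXXXIX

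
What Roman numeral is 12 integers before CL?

CL = 150
150 - 12 = 138

CXXXVIII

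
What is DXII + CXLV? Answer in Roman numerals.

DXII = 512
CXLV = 145
512 + 145 = 657

DCLVII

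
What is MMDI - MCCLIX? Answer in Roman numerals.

MMDI = 2501
MCCLIX = 1259
2501 - 1259 = 1242

MCCXLII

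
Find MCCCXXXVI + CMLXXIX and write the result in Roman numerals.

MCCCXXXVI = 1336
CMLXXIX = 979
1336 + 979 = 2315

MMCCCXV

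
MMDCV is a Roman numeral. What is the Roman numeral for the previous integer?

MMDCV = 2605, so the previous integer is 2605 - 1 = 2604

MMDCIV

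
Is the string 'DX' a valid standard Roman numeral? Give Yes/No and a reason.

'DX': Check the rules: uses only the symbols I, V, X, L, C, D, M; no symbol is repeated more than three times in a row; V, L and D each appear at most once; no smaller symbol precedes a larger one (values never increase from left to right). Value: D (500) + X (10) = 510. So it is a valid standard Roman numeral.

Yes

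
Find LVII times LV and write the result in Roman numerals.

LVII = 57
LV = 55
57 × 55 = 3135

MMMCXXXV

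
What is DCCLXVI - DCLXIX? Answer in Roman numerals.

DCCLXVI = 766
DCLXIX = 669
766 - 669 = 97

XCVII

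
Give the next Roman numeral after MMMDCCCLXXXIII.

MMMDCCCLXXXIII = 3883; next is 3884

MMMDCCCLXXXIV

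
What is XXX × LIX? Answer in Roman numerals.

XXX = 30
LIX = 59
30 × 59 = 1770

MDCCLXX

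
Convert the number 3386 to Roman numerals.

Convert 3386 to Roman numerals:
  3386 contains 3×1000 (MMM)
  386 contains 3×100 (CCC)
  86 contains 1×50 (L)
  36 contains 3×10 (XXX)
  6 contains 1×5 (V)
  1 contains 1×1 (I)

MMMCCCLXXXVI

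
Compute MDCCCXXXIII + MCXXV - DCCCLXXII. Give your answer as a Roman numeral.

MDCCCXXXIII = 1833, MCXXV = 1125, DCCCLXXII = 872
1833 + 1125 = 2958
2958 - 872 = 2086

MMLXXXVI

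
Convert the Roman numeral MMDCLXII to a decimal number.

MMDCLXII: M=1000, M=1000, D=500, C=100, L=50, X=10, I=1, I=1
1000 + 1000 + 500 + 100 + 50 + 10 + 1 + 1 = 2662

2662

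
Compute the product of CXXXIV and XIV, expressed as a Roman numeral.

CXXXIV = 134
XIV = 14
134 × 14 = 1876

MDCCCLXXVI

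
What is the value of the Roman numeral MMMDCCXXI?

MMMDCCXXI: M=1000, M=1000, M=1000, D=500, C=100, C=100, X=10, X=10, I=1
1000 + 1000 + 1000 + 500 + 100 + 100 + 10 + 10 + 1 = 3721

3721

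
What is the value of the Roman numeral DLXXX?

DLXXX: D=500, L=50, X=10, X=10, X=10
500 + 50 + 10 + 10 + 10 = 580

580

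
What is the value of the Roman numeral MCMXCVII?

MCMXCVII: M=1000, CM=900, XC=90, V=5, I=1, I=1
1000 + 900 + 90 + 5 + 1 + 1 = 1997

1997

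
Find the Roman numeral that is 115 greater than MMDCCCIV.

MMDCCCIV = 2804
2804 + 115 = 2919

MMCMXIX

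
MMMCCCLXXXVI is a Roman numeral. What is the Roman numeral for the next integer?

MMMCCCLXXXVI = 3386, so the next integer is 3386 + 1 = 3387

MMMCCCLXXXVII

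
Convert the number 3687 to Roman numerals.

Convert 3687 to Roman numerals:
  3687 contains 3×1000 (MMM)
  687 contains 1×500 (D)
  187 contains 1×100 (C)
  87 contains 1×50 (L)
  37 contains 3×10 (XXX)
  7 contains 1×5 (V)
  2 contains 2×1 (II)

MMMDCLXXXVII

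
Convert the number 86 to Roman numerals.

Convert 86 to Roman numerals:
  86 contains 1×50 (L)
  36 contains 3×10 (XXX)
  6 contains 1×5 (V)
  1 contains 1×1 (I)

LXXXVI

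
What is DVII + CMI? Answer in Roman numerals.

DVII = 507
CMI = 901
507 + 901 = 1408

MCDVIII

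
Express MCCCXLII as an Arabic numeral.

MCCCXLII: M=1000, C=100, C=100, C=100, XL=40, I=1, I=1
1000 + 100 + 100 + 100 + 40 + 1 + 1 = 1342

1342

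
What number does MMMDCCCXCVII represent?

MMMDCCCXCVII: M=1000, M=1000, M=1000, D=500, C=100, C=100, C=100, XC=90, V=5, I=1, I=1
1000 + 1000 + 1000 + 500 + 100 + 100 + 100 + 90 + 5 + 1 + 1 = 3897

3897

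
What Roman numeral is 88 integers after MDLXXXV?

MDLXXXV = 1585
1585 + 88 = 1673

MDCLXXIII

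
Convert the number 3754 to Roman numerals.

Convert 3754 to Roman numerals:
  3754 contains 3×1000 (MMM)
  754 contains 1×500 (D)
  254 contains 2×100 (CC)
  54 contains 1×50 (L)
  4 contains 1×4 (IV)

MMMDCCLIV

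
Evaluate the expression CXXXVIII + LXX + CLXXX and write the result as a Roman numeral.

CXXXVIII = 138, LXX = 70, CLXXX = 180
138 + 70 = 208
208 + 180 = 388

CCCLXXXVIII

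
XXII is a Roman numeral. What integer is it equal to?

XXII: X=10, X=10, I=1, I=1
10 + 10 + 1 + 1 = 22

22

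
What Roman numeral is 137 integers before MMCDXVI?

MMCDXVI = 2416
2416 - 137 = 2279

MMCCLXXIX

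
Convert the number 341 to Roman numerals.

Convert 341 to Roman numerals:
  341 contains 3×100 (CCC)
  41 contains 1×40 (XL)
  1 contains 1×1 (I)

CCCXLI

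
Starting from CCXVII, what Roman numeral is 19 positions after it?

CCXVII = 217
217 + 19 = 236

CCXXXVI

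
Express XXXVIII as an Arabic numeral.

XXXVIII: X=10, X=10, X=10, V=5, I=1, I=1, I=1
10 + 10 + 10 + 5 + 1 + 1 + 1 = 38

38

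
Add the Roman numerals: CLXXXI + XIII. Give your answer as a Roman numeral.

CLXXXI = 181
XIII = 13
181 + 13 = 194

CXCIV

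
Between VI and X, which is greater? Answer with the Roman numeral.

VI = 6
X = 10
10 is larger

X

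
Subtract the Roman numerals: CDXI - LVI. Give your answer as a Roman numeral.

CDXI = 411
LVI = 56
411 - 56 = 355

CCCLV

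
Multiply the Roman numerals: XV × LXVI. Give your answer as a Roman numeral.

XV = 15
LXVI = 66
15 × 66 = 990

CMXC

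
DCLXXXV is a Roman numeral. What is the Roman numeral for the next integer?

DCLXXXV = 685; next is 686

DCLXXXVI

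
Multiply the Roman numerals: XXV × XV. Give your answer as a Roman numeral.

XXV = 25
XV = 15
25 × 15 = 375

CCCLXXV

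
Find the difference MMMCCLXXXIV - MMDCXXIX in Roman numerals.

MMMCCLXXXIV = 3284
MMDCXXIX = 2629
3284 - 2629 = 655

DCLV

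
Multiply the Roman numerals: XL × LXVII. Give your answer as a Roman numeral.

XL = 40
LXVII = 67
40 × 67 = 2680

MMDCLXXX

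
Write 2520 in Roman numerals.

Convert 2520 to Roman numerals:
  2520 contains 2×1000 (MM)
  520 contains 1×500 (D)
  20 contains 2×10 (XX)

MMDXX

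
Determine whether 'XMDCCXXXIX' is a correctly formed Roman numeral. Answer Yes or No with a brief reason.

'XMDCCXXXIX': Invalid subtractive combination: XM

No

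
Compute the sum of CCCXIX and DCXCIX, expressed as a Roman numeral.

CCCXIX = 319
DCXCIX = 699
319 + 699 = 1018

MXVIII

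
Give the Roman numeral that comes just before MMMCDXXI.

MMMCDXXI = 3421; previous is 3420

MMMCDXX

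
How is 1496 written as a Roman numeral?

Convert 1496 to Roman numerals:
  1496 contains 1×1000 (M)
  496 contains 1×400 (CD)
  96 contains 1×90 (XC)
  6 contains 1×5 (V)
  1 contains 1×1 (I)

MCDXCVI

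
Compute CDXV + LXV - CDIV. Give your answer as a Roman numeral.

CDXV = 415, LXV = 65, CDIV = 404
415 + 65 = 480
480 - 404 = 76

LXXVI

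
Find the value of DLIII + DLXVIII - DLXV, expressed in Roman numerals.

DLIII = 553, DLXVIII = 568, DLXV = 565
553 + 568 = 1121
1121 - 565 = 556

DLVI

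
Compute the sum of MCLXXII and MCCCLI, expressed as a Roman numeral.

MCLXXII = 1172
MCCCLI = 1351
1172 + 1351 = 2523

MMDXXIII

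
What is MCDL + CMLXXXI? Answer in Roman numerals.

MCDL = 1450
CMLXXXI = 981
1450 + 981 = 2431

MMCDXXXI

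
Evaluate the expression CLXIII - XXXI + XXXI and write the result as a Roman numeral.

CLXIII = 163, XXXI = 31, XXXI = 31
163 - 31 = 132
132 + 31 = 163

CLXIII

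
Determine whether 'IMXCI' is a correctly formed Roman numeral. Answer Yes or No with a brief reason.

'IMXCI': Invalid subtractive combination: IM

No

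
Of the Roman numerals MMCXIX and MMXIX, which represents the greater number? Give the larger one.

MMCXIX = 2119
MMXIX = 2019
2119 is larger

MMCXIX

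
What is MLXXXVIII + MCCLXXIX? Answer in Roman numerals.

MLXXXVIII = 1088
MCCLXXIX = 1279
1088 + 1279 = 2367

MMCCCLXVII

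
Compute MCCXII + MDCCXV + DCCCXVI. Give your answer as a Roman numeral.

MCCXII = 1212, MDCCXV = 1715, DCCCXVI = 816
1212 + 1715 = 2927
2927 + 816 = 3743

MMMDCCXLIII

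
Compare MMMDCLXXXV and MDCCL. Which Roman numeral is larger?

MMMDCLXXXV = 3685
MDCCL = 1750
3685 is larger

MMMDCLXXXV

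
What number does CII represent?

CII: C=100, I=1, I=1
100 + 1 + 1 = 102

102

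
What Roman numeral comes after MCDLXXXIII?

MCDLXXXIII = 1483, so the next integer is 1483 + 1 = 1484

MCDLXXXIV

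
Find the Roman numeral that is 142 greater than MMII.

MMII = 2002
2002 + 142 = 2144

MMCXLIV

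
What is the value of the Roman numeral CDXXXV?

CDXXXV: CD=400, X=10, X=10, X=10, V=5
400 + 10 + 10 + 10 + 5 = 435

435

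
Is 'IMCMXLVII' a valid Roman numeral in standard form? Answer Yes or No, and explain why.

'IMCMXLVII': Invalid subtractive combination: IM

No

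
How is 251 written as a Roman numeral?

Convert 251 to Roman numerals:
  251 contains 2×100 (CC)
  51 contains 1×50 (L)
  1 contains 1×1 (I)

CCLI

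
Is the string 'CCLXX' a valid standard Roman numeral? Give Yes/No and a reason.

'CCLXX': Check the rules: uses only the symbols I, V, X, L, C, D, M; no symbol is repeated more than three times in a row; V, L and D each appear at most once; no smaller symbol precedes a larger one (values never increase from left to right). Value: C (100) + C (100) + L (50) + X (10) + X (10) = 270. So it is a valid standard Roman numeral.

Yes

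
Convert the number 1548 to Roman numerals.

Convert 1548 to Roman numerals:
  1548 contains 1×1000 (M)
  548 contains 1×500 (D)
  48 contains 1×40 (XL)
  8 contains 1×5 (V)
  3 contains 3×1 (III)

MDXLVIII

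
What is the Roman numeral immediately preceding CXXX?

CXXX = 130, so the previous integer is 130 - 1 = 129

CXXIX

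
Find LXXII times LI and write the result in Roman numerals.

LXXII = 72
LI = 51
72 × 51 = 3672

MMMDCLXXII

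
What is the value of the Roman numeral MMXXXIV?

MMXXXIV: M=1000, M=1000, X=10, X=10, X=10, IV=4
1000 + 1000 + 10 + 10 + 10 + 4 = 2034

2034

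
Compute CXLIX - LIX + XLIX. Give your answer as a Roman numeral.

CXLIX = 149, LIX = 59, XLIX = 49
149 - 59 = 90
90 + 49 = 139

CXXXIX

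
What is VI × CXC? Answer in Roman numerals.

VI = 6
CXC = 190
6 × 190 = 1140

MCXL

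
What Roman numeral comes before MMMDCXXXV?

MMMDCXXXV = 3635, so the previous integer is 3635 - 1 = 3634

MMMDCXXXIV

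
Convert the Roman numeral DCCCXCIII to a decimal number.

DCCCXCIII: D=500, C=100, C=100, C=100, XC=90, I=1, I=1, I=1
500 + 100 + 100 + 100 + 90 + 1 + 1 + 1 = 893

893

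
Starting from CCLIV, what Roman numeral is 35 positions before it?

CCLIV = 254
254 - 35 = 219

CCXIX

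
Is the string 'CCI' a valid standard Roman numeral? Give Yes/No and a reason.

'CCI': Check the rules: uses only the symbols I, V, X, L, C, D, M; no symbol is repeated more than three times in a row; V, L and D each appear at most once; no smaller symbol precedes a larger one (values never increase from left to right). Value: C (100) + C (100) + I (1) = 201. So it is a valid standard Roman numeral.

Yes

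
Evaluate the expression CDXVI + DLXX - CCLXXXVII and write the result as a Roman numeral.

CDXVI = 416, DLXX = 570, CCLXXXVII = 287
416 + 570 = 986
986 - 287 = 699

DCXCIX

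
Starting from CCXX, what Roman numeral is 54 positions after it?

CCXX = 220
220 + 54 = 274

CCLXXIV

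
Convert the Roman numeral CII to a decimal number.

CII: C=100, I=1, I=1
100 + 1 + 1 = 102

102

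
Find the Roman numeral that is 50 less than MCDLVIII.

MCDLVIII = 1458
1458 - 50 = 1408

MCDVIII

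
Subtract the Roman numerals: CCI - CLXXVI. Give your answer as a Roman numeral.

CCI = 201
CLXXVI = 176
201 - 176 = 25

XXV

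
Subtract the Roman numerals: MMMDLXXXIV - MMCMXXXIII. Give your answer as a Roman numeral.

MMMDLXXXIV = 3584
MMCMXXXIII = 2933
3584 - 2933 = 651

DCLI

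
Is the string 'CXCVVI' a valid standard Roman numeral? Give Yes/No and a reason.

'CXCVVI': V should not appear more than once

No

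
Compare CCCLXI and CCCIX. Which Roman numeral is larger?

CCCLXI = 361
CCCIX = 309
361 is larger

CCCLXI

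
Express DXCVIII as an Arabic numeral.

DXCVIII: D=500, XC=90, V=5, I=1, I=1, I=1
500 + 90 + 5 + 1 + 1 + 1 = 598

598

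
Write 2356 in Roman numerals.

Convert 2356 to Roman numerals:
  2356 contains 2×1000 (MM)
  356 contains 3×100 (CCC)
  56 contains 1×50 (L)
  6 contains 1×5 (V)
  1 contains 1×1 (I)

MMCCCLVI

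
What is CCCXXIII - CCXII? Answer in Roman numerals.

CCCXXIII = 323
CCXII = 212
323 - 212 = 111

CXI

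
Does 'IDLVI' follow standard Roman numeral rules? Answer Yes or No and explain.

'IDLVI': Invalid subtractive combination: ID

No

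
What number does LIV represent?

LIV: L=50, IV=4
50 + 4 = 54

54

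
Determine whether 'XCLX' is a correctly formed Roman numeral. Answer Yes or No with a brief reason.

'XCLX': X (position 1) comes before the larger symbol L (position 3) without being directly in front of it as a subtractive pair; apart from IV, IX, XL, XC, CD and CM, symbols must go from largest to smallest

No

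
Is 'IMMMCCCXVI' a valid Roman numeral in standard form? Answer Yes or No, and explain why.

'IMMMCCCXVI': Invalid subtractive combination: IM

No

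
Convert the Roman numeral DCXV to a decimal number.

DCXV: D=500, C=100, X=10, V=5
500 + 100 + 10 + 5 = 615

615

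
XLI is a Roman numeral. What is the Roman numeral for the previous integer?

XLI = 41; previous is 40

XL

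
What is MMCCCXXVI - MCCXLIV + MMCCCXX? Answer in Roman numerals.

MMCCCXXVI = 2326, MCCXLIV = 1244, MMCCCXX = 2320
2326 - 1244 = 1082
1082 + 2320 = 3402

MMMCDII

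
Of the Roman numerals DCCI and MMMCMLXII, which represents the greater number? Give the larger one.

DCCI = 701
MMMCMLXII = 3962
3962 is larger

MMMCMLXII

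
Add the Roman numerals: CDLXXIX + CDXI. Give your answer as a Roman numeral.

CDLXXIX = 479
CDXI = 411
479 + 411 = 890

DCCCXC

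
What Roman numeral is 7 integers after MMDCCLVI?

MMDCCLVI = 2756
2756 + 7 = 2763

MMDCCLXIII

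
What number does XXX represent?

XXX: X=10, X=10, X=10
10 + 10 + 10 = 30

30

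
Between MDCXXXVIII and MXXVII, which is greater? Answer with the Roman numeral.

MDCXXXVIII = 1638
MXXVII = 1027
1638 is larger

MDCXXXVIII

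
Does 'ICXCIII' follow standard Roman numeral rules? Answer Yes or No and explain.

'ICXCIII': Invalid subtractive combination: IC

No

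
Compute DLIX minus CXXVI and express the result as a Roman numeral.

DLIX = 559
CXXVI = 126
559 - 126 = 433

CDXXXIII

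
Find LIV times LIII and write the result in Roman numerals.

LIV = 54
LIII = 53
54 × 53 = 2862

MMDCCCLXII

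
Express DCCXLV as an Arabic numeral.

DCCXLV: D=500, C=100, C=100, XL=40, V=5
500 + 100 + 100 + 40 + 5 = 745

745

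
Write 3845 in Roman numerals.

Convert 3845 to Roman numerals:
  3845 contains 3×1000 (MMM)
  845 contains 1×500 (D)
  345 contains 3×100 (CCC)
  45 contains 1×40 (XL)
  5 contains 1×5 (V)

MMMDCCCXLV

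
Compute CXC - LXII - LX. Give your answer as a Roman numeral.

CXC = 190, LXII = 62, LX = 60
190 - 62 = 128
128 - 60 = 68

LXVIII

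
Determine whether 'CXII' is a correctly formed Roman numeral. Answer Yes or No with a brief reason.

'CXII': Check the rules: uses only the symbols I, V, X, L, C, D, M; no symbol is repeated more than three times in a row; V, L and D each appear at most once; no smaller symbol precedes a larger one (values never increase from left to right). Value: C (100) + X (10) + I (1) + I (1) = 112. So it is a valid standard Roman numeral.

Yes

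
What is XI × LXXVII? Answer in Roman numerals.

XI = 11
LXXVII = 77
11 × 77 = 847

DCCCXLVII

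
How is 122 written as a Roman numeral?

Convert 122 to Roman numerals:
  122 contains 1×100 (C)
  22 contains 2×10 (XX)
  2 contains 2×1 (II)

CXXII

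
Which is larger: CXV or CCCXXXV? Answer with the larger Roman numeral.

CXV = 115
CCCXXXV = 335
335 is larger

CCCXXXV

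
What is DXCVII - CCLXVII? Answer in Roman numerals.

DXCVII = 597
CCLXVII = 267
597 - 267 = 330

CCCXXX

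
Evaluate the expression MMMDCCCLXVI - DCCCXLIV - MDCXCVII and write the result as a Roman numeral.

MMMDCCCLXVI = 3866, DCCCXLIV = 844, MDCXCVII = 1697
3866 - 844 = 3022
3022 - 1697 = 1325

MCCCXXV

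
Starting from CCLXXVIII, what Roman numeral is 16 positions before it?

CCLXXVIII = 278
278 - 16 = 262

CCLXII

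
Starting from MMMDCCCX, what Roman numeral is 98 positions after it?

MMMDCCCX = 3810
3810 + 98 = 3908

MMMCMVIII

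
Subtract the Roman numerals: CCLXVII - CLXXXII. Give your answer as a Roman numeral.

CCLXVII = 267
CLXXXII = 182
267 - 182 = 85

LXXXV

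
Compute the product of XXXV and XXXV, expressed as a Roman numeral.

XXXV = 35
XXXV = 35
35 × 35 = 1225

MCCXXV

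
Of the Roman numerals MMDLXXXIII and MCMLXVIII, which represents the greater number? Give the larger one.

MMDLXXXIII = 2583
MCMLXVIII = 1968
2583 is larger

MMDLXXXIII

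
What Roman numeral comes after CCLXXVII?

CCLXXVII = 277, so the next integer is 277 + 1 = 278

CCLXXVIII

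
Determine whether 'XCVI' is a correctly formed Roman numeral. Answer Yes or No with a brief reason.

'XCVI': Check the rules: uses only the symbols I, V, X, L, C, D, M; no symbol is repeated more than three times in a row; V, L and D each appear at most once; the only place a smaller symbol precedes a larger one is the allowed subtractive pair XC, the symbol right after such a pair (if any) is smaller than the pair's first symbol, and otherwise the values never increase from left to right. Value: XC (90) + V (5) + I (1) = 96. So it is a valid standard Roman numeral.

Yes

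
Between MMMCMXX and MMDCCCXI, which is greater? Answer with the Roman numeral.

MMMCMXX = 3920
MMDCCCXI = 2811
3920 is larger

MMMCMXX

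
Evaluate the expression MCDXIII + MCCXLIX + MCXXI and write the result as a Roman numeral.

MCDXIII = 1413, MCCXLIX = 1249, MCXXI = 1121
1413 + 1249 = 2662
2662 + 1121 = 3783

MMMDCCLXXXIII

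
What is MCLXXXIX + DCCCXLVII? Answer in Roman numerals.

MCLXXXIX = 1189
DCCCXLVII = 847
1189 + 847 = 2036

MMXXXVI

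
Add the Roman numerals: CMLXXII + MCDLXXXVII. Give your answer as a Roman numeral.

CMLXXII = 972
MCDLXXXVII = 1487
972 + 1487 = 2459

MMCDLIX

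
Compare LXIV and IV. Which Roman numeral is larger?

LXIV = 64
IV = 4
64 is larger

LXIV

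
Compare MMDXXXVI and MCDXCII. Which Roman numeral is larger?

MMDXXXVI = 2536
MCDXCII = 1492
2536 is larger

MMDXXXVI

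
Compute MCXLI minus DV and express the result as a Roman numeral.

MCXLI = 1141
DV = 505
1141 - 505 = 636

DCXXXVI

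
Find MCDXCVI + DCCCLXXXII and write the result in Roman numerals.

MCDXCVI = 1496
DCCCLXXXII = 882
1496 + 882 = 2378

MMCCCLXXVIII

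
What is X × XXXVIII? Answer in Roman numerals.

X = 10
XXXVIII = 38
10 × 38 = 380

CCCLXXX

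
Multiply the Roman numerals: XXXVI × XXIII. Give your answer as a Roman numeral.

XXXVI = 36
XXIII = 23
36 × 23 = 828

DCCCXXVIII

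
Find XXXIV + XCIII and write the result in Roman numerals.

XXXIV = 34
XCIII = 93
34 + 93 = 127

CXXVII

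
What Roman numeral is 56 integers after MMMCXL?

MMMCXL = 3140
3140 + 56 = 3196

MMMCXCVI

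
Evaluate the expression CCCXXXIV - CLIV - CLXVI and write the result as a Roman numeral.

CCCXXXIV = 334, CLIV = 154, CLXVI = 166
334 - 154 = 180
180 - 166 = 14

XIV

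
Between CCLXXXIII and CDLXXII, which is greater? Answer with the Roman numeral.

CCLXXXIII = 283
CDLXXII = 472
472 is larger

CDLXXII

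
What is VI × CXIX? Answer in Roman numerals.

VI = 6
CXIX = 119
6 × 119 = 714

DCCXIV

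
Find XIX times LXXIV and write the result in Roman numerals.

XIX = 19
LXXIV = 74
19 × 74 = 1406

MCDVI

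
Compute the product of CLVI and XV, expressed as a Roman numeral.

CLVI = 156
XV = 15
156 × 15 = 2340

MMCCCXL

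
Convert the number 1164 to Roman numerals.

Convert 1164 to Roman numerals:
  1164 contains 1×1000 (M)
  164 contains 1×100 (C)
  64 contains 1×50 (L)
  14 contains 1×10 (X)
  4 contains 1×4 (IV)

MCLXIV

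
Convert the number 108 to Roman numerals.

Convert 108 to Roman numerals:
  108 contains 1×100 (C)
  8 contains 1×5 (V)
  3 contains 3×1 (III)

CVIII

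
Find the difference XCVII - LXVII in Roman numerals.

XCVII = 97
LXVII = 67
97 - 67 = 30

XXX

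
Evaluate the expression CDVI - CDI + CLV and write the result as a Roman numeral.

CDVI = 406, CDI = 401, CLV = 155
406 - 401 = 5
5 + 155 = 160

CLX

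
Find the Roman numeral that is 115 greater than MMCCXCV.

MMCCXCV = 2295
2295 + 115 = 2410

MMCDX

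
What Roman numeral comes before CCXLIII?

CCXLIII = 243; previous is 242

CCXLII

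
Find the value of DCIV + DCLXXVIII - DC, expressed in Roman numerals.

DCIV = 604, DCLXXVIII = 678, DC = 600
604 + 678 = 1282
1282 - 600 = 682

DCLXXXII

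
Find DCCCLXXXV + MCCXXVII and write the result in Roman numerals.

DCCCLXXXV = 885
MCCXXVII = 1227
885 + 1227 = 2112

MMCXII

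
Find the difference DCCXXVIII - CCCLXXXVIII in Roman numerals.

DCCXXVIII = 728
CCCLXXXVIII = 388
728 - 388 = 340

CCCXL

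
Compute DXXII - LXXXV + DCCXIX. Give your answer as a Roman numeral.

DXXII = 522, LXXXV = 85, DCCXIX = 719
522 - 85 = 437
437 + 719 = 1156

MCLVI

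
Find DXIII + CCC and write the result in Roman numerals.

DXIII = 513
CCC = 300
513 + 300 = 813

DCCCXIII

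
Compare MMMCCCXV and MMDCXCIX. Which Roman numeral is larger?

MMMCCCXV = 3315
MMDCXCIX = 2699
3315 is larger

MMMCCCXV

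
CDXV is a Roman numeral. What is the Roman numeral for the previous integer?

CDXV = 415; previous is 414

CDXIV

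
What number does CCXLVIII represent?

CCXLVIII: C=100, C=100, XL=40, V=5, I=1, I=1, I=1
100 + 100 + 40 + 5 + 1 + 1 + 1 = 248

248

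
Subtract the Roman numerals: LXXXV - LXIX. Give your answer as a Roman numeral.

LXXXV = 85
LXIX = 69
85 - 69 = 16

XVI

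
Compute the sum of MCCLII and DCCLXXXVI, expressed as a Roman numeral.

MCCLII = 1252
DCCLXXXVI = 786
1252 + 786 = 2038

MMXXXVIII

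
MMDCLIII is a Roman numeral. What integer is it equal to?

MMDCLIII: M=1000, M=1000, D=500, C=100, L=50, I=1, I=1, I=1
1000 + 1000 + 500 + 100 + 50 + 1 + 1 + 1 = 2653

2653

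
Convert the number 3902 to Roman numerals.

Convert 3902 to Roman numerals:
  3902 contains 3×1000 (MMM)
  902 contains 1×900 (CM)
  2 contains 2×1 (II)

MMMCMII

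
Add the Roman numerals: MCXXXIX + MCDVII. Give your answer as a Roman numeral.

MCXXXIX = 1139
MCDVII = 1407
1139 + 1407 = 2546

MMDXLVI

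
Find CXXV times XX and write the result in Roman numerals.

CXXV = 125
XX = 20
125 × 20 = 2500

MMD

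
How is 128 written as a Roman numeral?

Convert 128 to Roman numerals:
  128 contains 1×100 (C)
  28 contains 2×10 (XX)
  8 contains 1×5 (V)
  3 contains 3×1 (III)

CXXVIII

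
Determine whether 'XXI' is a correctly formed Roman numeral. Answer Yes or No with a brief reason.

'XXI': Check the rules: uses only the symbols I, V, X, L, C, D, M; no symbol is repeated more than three times in a row; V, L and D each appear at most once; no smaller symbol precedes a larger one (values never increase from left to right). Value: X (10) + X (10) + I (1) = 21. So it is a valid standard Roman numeral.

Yes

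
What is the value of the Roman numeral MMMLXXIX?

MMMLXXIX: M=1000, M=1000, M=1000, L=50, X=10, X=10, IX=9
1000 + 1000 + 1000 + 50 + 10 + 10 + 9 = 3079

3079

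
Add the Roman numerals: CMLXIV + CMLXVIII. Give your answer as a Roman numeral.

CMLXIV = 964
CMLXVIII = 968
964 + 968 = 1932

MCMXXXII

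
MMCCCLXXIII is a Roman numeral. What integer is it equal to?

MMCCCLXXIII: M=1000, M=1000, C=100, C=100, C=100, L=50, X=10, X=10, I=1, I=1, I=1
1000 + 1000 + 100 + 100 + 100 + 50 + 10 + 10 + 1 + 1 + 1 = 2373

2373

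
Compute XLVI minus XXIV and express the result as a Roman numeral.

XLVI = 46
XXIV = 24
46 - 24 = 22

XXII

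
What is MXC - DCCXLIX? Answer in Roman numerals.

MXC = 1090
DCCXLIX = 749
1090 - 749 = 341

CCCXLI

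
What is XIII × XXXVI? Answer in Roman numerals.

XIII = 13
XXXVI = 36
13 × 36 = 468

CDLXVIII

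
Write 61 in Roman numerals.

Convert 61 to Roman numerals:
  61 contains 1×50 (L)
  11 contains 1×10 (X)
  1 contains 1×1 (I)

LXI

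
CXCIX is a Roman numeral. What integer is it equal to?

CXCIX: C=100, XC=90, IX=9
100 + 90 + 9 = 199

199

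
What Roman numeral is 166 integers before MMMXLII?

MMMXLII = 3042
3042 - 166 = 2876

MMDCCCLXXVI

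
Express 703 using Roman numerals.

Convert 703 to Roman numerals:
  703 contains 1×500 (D)
  203 contains 2×100 (CC)
  3 contains 3×1 (III)

DCCIII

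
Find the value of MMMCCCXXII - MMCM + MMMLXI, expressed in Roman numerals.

MMMCCCXXII = 3322, MMCM = 2900, MMMLXI = 3061
3322 - 2900 = 422
422 + 3061 = 3483

MMMCDLXXXIII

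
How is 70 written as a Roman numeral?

Convert 70 to Roman numerals:
  70 contains 1×50 (L)
  20 contains 2×10 (XX)

LXX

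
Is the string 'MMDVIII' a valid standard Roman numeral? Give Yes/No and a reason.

'MMDVIII': Check the rules: uses only the symbols I, V, X, L, C, D, M; no symbol is repeated more than three times in a row; V, L and D each appear at most once; no smaller symbol precedes a larger one (values never increase from left to right). Value: M (1000) + M (1000) + D (500) + V (5) + I (1) + I (1) + I (1) = 2508. So it is a valid standard Roman numeral.

Yes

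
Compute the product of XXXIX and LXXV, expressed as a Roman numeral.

XXXIX = 39
LXXV = 75
39 × 75 = 2925

MMCMXXV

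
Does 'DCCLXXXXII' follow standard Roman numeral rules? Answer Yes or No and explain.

'DCCLXXXXII': More than 3 consecutive X's

No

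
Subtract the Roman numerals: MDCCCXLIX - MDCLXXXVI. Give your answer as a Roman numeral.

MDCCCXLIX = 1849
MDCLXXXVI = 1686
1849 - 1686 = 163

CLXIII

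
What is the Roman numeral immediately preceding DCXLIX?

DCXLIX = 649; previous is 648

DCXLVIII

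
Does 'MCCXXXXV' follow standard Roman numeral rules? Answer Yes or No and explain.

'MCCXXXXV': More than 3 consecutive X's

No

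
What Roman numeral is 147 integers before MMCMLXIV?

MMCMLXIV = 2964
2964 - 147 = 2817

MMDCCCXVII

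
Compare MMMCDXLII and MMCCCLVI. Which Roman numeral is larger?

MMMCDXLII = 3442
MMCCCLVI = 2356
3442 is larger

MMMCDXLII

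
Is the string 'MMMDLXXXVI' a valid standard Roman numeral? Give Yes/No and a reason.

'MMMDLXXXVI': Check the rules: uses only the symbols I, V, X, L, C, D, M; no symbol is repeated more than three times in a row; V, L and D each appear at most once; no smaller symbol precedes a larger one (values never increase from left to right). Value: M (1000) + M (1000) + M (1000) + D (500) + L (50) + X (10) + X (10) + X (10) + V (5) + I (1) = 3586. So it is a valid standard Roman numeral.

Yes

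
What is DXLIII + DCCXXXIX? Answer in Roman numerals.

DXLIII = 543
DCCXXXIX = 739
543 + 739 = 1282

MCCLXXXII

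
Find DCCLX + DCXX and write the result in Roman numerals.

DCCLX = 760
DCXX = 620
760 + 620 = 1380

MCCCLXXX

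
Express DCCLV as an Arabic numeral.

DCCLV: D=500, C=100, C=100, L=50, V=5
500 + 100 + 100 + 50 + 5 = 755

755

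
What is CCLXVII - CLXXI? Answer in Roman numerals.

CCLXVII = 267
CLXXI = 171
267 - 171 = 96

XCVI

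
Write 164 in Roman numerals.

Convert 164 to Roman numerals:
  164 contains 1×100 (C)
  64 contains 1×50 (L)
  14 contains 1×10 (X)
  4 contains 1×4 (IV)

CLXIV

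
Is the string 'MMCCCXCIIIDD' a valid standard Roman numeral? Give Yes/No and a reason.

'MMCCCXCIIIDD': D should not appear more than once

No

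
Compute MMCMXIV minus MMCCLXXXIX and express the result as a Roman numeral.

MMCMXIV = 2914
MMCCLXXXIX = 2289
2914 - 2289 = 625

DCXXV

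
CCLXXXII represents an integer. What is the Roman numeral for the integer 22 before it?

CCLXXXII = 282
282 - 22 = 260

CCLX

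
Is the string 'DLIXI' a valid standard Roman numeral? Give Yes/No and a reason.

'DLIXI': I cannot come right after the subtractive pair IX: once I is subtracted in IX, the next symbol must be smaller than I

No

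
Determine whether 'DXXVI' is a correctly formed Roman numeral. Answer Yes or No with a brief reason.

'DXXVI': Check the rules: uses only the symbols I, V, X, L, C, D, M; no symbol is repeated more than three times in a row; V, L and D each appear at most once; no smaller symbol precedes a larger one (values never increase from left to right). Value: D (500) + X (10) + X (10) + V (5) + I (1) = 526. So it is a valid standard Roman numeral.

Yes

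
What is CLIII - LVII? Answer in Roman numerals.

CLIII = 153
LVII = 57
153 - 57 = 96

XCVI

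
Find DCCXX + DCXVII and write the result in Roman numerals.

DCCXX = 720
DCXVII = 617
720 + 617 = 1337

MCCCXXXVII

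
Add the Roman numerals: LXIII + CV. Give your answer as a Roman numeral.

LXIII = 63
CV = 105
63 + 105 = 168

CLXVIII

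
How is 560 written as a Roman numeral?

Convert 560 to Roman numerals:
  560 contains 1×500 (D)
  60 contains 1×50 (L)
  10 contains 1×10 (X)

DLX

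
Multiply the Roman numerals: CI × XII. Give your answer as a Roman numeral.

CI = 101
XII = 12
101 × 12 = 1212

MCCXII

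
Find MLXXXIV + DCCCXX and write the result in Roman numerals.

MLXXXIV = 1084
DCCCXX = 820
1084 + 820 = 1904

MCMIV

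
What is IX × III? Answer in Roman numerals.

IX = 9
III = 3
9 × 3 = 27

XXVII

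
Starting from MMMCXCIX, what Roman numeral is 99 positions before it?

MMMCXCIX = 3199
3199 - 99 = 3100

MMMC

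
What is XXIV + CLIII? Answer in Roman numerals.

XXIV = 24
CLIII = 153
24 + 153 = 177

CLXXVII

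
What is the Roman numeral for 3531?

Convert 3531 to Roman numerals:
  3531 contains 3×1000 (MMM)
  531 contains 1×500 (D)
  31 contains 3×10 (XXX)
  1 contains 1×1 (I)

MMMDXXXI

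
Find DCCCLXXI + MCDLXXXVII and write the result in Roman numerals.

DCCCLXXI = 871
MCDLXXXVII = 1487
871 + 1487 = 2358

MMCCCLVIII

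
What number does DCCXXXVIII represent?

DCCXXXVIII: D=500, C=100, C=100, X=10, X=10, X=10, V=5, I=1, I=1, I=1
500 + 100 + 100 + 10 + 10 + 10 + 5 + 1 + 1 + 1 = 738

738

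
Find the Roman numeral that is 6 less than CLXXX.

CLXXX = 180
180 - 6 = 174

CLXXIV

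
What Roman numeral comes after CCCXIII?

CCCXIII = 313, so the next integer is 313 + 1 = 314

CCCXIV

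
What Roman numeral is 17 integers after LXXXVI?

LXXXVI = 86
86 + 17 = 103

CIII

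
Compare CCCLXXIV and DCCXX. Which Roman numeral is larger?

CCCLXXIV = 374
DCCXX = 720
720 is larger

DCCXX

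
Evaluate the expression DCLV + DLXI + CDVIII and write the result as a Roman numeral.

DCLV = 655, DLXI = 561, CDVIII = 408
655 + 561 = 1216
1216 + 408 = 1624

MDCXXIV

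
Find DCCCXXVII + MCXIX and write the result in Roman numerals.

DCCCXXVII = 827
MCXIX = 1119
827 + 1119 = 1946

MCMXLVI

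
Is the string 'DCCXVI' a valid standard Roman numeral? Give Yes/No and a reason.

'DCCXVI': Check the rules: uses only the symbols I, V, X, L, C, D, M; no symbol is repeated more than three times in a row; V, L and D each appear at most once; no smaller symbol precedes a larger one (values never increase from left to right). Value: D (500) + C (100) + C (100) + X (10) + V (5) + I (1) = 716. So it is a valid standard Roman numeral.

Yes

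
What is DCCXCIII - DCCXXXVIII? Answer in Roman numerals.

DCCXCIII = 793
DCCXXXVIII = 738
793 - 738 = 55

LV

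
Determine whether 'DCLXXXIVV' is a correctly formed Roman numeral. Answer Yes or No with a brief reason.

'DCLXXXIVV': V should not appear more than once

No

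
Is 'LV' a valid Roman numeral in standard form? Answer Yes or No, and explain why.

'LV': Check the rules: uses only the symbols I, V, X, L, C, D, M; no symbol is repeated more than three times in a row; V, L and D each appear at most once; no smaller symbol precedes a larger one (values never increase from left to right). Value: L (50) + V (5) = 55. So it is a valid standard Roman numeral.

Yes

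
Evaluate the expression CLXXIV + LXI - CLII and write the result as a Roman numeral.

CLXXIV = 174, LXI = 61, CLII = 152
174 + 61 = 235
235 - 152 = 83

LXXXIII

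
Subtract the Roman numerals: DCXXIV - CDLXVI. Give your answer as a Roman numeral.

DCXXIV = 624
CDLXVI = 466
624 - 466 = 158

CLVIII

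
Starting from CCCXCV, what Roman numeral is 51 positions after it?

CCCXCV = 395
395 + 51 = 446

CDXLVI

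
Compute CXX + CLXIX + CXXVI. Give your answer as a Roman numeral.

CXX = 120, CLXIX = 169, CXXVI = 126
120 + 169 = 289
289 + 126 = 415

CDXV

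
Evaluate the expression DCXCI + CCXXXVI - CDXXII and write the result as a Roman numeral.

DCXCI = 691, CCXXXVI = 236, CDXXII = 422
691 + 236 = 927
927 - 422 = 505

DV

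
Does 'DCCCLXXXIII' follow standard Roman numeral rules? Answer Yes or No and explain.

'DCCCLXXXIII': Check the rules: uses only the symbols I, V, X, L, C, D, M; no symbol is repeated more than three times in a row; V, L and D each appear at most once; no smaller symbol precedes a larger one (values never increase from left to right). Value: D (500) + C (100) + C (100) + C (100) + L (50) + X (10) + X (10) + X (10) + I (1) + I (1) + I (1) = 883. So it is a valid standard Roman numeral.

Yes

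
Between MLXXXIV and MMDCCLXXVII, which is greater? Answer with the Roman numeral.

MLXXXIV = 1084
MMDCCLXXVII = 2777
2777 is larger

MMDCCLXXVII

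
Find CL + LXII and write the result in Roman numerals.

CL = 150
LXII = 62
150 + 62 = 212

CCXII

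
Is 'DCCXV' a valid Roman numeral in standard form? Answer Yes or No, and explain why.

'DCCXV': Check the rules: uses only the symbols I, V, X, L, C, D, M; no symbol is repeated more than three times in a row; V, L and D each appear at most once; no smaller symbol precedes a larger one (values never increase from left to right). Value: D (500) + C (100) + C (100) + X (10) + V (5) = 715. So it is a valid standard Roman numeral.

Yes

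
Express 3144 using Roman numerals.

Convert 3144 to Roman numerals:
  3144 contains 3×1000 (MMM)
  144 contains 1×100 (C)
  44 contains 1×40 (XL)
  4 contains 1×4 (IV)

MMMCXLIV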